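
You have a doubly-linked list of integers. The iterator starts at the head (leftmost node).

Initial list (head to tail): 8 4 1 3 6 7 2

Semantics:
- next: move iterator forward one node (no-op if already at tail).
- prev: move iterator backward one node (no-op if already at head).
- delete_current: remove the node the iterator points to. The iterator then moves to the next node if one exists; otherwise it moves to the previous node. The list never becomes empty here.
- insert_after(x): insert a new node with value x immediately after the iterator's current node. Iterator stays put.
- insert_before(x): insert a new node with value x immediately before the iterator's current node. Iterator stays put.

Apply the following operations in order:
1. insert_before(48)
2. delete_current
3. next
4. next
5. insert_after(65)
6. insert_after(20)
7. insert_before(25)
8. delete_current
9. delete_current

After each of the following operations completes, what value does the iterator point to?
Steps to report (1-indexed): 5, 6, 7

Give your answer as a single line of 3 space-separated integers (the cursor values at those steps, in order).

After 1 (insert_before(48)): list=[48, 8, 4, 1, 3, 6, 7, 2] cursor@8
After 2 (delete_current): list=[48, 4, 1, 3, 6, 7, 2] cursor@4
After 3 (next): list=[48, 4, 1, 3, 6, 7, 2] cursor@1
After 4 (next): list=[48, 4, 1, 3, 6, 7, 2] cursor@3
After 5 (insert_after(65)): list=[48, 4, 1, 3, 65, 6, 7, 2] cursor@3
After 6 (insert_after(20)): list=[48, 4, 1, 3, 20, 65, 6, 7, 2] cursor@3
After 7 (insert_before(25)): list=[48, 4, 1, 25, 3, 20, 65, 6, 7, 2] cursor@3
After 8 (delete_current): list=[48, 4, 1, 25, 20, 65, 6, 7, 2] cursor@20
After 9 (delete_current): list=[48, 4, 1, 25, 65, 6, 7, 2] cursor@65

Answer: 3 3 3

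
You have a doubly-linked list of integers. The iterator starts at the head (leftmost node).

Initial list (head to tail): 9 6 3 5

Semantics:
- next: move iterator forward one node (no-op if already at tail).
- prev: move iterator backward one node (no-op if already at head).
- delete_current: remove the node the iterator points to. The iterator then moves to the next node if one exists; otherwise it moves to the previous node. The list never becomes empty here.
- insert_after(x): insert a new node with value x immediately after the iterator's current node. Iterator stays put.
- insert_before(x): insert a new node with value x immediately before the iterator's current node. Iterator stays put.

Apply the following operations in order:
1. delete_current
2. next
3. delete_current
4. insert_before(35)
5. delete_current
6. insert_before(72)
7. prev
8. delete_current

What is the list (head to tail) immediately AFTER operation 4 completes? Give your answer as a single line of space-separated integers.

Answer: 6 35 5

Derivation:
After 1 (delete_current): list=[6, 3, 5] cursor@6
After 2 (next): list=[6, 3, 5] cursor@3
After 3 (delete_current): list=[6, 5] cursor@5
After 4 (insert_before(35)): list=[6, 35, 5] cursor@5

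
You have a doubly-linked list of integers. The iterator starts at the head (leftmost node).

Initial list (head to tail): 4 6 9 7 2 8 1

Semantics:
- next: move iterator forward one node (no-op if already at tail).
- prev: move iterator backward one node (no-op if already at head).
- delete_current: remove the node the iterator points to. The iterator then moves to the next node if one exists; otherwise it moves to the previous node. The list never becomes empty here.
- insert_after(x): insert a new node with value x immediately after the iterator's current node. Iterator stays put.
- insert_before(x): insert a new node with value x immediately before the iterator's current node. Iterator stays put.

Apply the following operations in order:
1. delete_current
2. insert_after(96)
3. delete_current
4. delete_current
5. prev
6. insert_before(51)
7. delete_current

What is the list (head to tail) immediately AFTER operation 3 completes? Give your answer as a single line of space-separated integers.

Answer: 96 9 7 2 8 1

Derivation:
After 1 (delete_current): list=[6, 9, 7, 2, 8, 1] cursor@6
After 2 (insert_after(96)): list=[6, 96, 9, 7, 2, 8, 1] cursor@6
After 3 (delete_current): list=[96, 9, 7, 2, 8, 1] cursor@96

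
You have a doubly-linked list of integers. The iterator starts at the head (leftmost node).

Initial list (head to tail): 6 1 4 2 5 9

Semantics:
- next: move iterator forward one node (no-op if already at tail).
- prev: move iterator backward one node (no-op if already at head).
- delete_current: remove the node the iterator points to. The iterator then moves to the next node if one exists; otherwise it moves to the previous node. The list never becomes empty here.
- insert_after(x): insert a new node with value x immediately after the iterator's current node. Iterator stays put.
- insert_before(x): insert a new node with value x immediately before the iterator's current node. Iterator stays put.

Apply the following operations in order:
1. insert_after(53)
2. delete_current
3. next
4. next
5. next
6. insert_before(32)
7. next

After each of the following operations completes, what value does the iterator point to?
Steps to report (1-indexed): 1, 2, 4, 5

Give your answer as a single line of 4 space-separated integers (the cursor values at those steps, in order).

After 1 (insert_after(53)): list=[6, 53, 1, 4, 2, 5, 9] cursor@6
After 2 (delete_current): list=[53, 1, 4, 2, 5, 9] cursor@53
After 3 (next): list=[53, 1, 4, 2, 5, 9] cursor@1
After 4 (next): list=[53, 1, 4, 2, 5, 9] cursor@4
After 5 (next): list=[53, 1, 4, 2, 5, 9] cursor@2
After 6 (insert_before(32)): list=[53, 1, 4, 32, 2, 5, 9] cursor@2
After 7 (next): list=[53, 1, 4, 32, 2, 5, 9] cursor@5

Answer: 6 53 4 2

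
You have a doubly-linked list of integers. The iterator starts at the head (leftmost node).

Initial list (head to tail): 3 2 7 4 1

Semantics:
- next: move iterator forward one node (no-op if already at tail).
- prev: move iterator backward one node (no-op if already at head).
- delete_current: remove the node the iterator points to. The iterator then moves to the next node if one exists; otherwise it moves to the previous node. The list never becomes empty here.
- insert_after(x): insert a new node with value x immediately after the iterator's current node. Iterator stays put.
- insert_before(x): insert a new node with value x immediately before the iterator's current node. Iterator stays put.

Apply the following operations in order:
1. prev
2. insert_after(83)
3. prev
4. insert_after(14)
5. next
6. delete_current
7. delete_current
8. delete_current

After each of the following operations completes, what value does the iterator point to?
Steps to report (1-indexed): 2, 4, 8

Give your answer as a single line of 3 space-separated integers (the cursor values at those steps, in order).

After 1 (prev): list=[3, 2, 7, 4, 1] cursor@3
After 2 (insert_after(83)): list=[3, 83, 2, 7, 4, 1] cursor@3
After 3 (prev): list=[3, 83, 2, 7, 4, 1] cursor@3
After 4 (insert_after(14)): list=[3, 14, 83, 2, 7, 4, 1] cursor@3
After 5 (next): list=[3, 14, 83, 2, 7, 4, 1] cursor@14
After 6 (delete_current): list=[3, 83, 2, 7, 4, 1] cursor@83
After 7 (delete_current): list=[3, 2, 7, 4, 1] cursor@2
After 8 (delete_current): list=[3, 7, 4, 1] cursor@7

Answer: 3 3 7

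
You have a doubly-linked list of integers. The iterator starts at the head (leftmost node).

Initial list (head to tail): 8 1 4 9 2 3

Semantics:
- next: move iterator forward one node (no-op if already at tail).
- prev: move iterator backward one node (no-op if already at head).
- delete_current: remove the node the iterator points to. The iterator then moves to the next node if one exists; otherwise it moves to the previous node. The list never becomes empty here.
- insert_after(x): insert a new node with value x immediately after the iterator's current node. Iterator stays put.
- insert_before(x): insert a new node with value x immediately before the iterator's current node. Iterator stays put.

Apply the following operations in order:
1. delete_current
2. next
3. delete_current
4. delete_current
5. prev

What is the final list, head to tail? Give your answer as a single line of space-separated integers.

After 1 (delete_current): list=[1, 4, 9, 2, 3] cursor@1
After 2 (next): list=[1, 4, 9, 2, 3] cursor@4
After 3 (delete_current): list=[1, 9, 2, 3] cursor@9
After 4 (delete_current): list=[1, 2, 3] cursor@2
After 5 (prev): list=[1, 2, 3] cursor@1

Answer: 1 2 3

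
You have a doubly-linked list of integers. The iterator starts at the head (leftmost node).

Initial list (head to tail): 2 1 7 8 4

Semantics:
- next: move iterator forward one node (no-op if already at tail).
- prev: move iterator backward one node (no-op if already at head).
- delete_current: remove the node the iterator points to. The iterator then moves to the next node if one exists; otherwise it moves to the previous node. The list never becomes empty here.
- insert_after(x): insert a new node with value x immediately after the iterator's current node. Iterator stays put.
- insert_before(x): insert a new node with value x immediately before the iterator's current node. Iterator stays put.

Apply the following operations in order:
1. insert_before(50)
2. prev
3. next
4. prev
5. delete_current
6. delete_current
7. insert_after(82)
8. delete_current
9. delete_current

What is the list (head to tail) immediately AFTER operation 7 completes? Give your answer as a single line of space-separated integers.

After 1 (insert_before(50)): list=[50, 2, 1, 7, 8, 4] cursor@2
After 2 (prev): list=[50, 2, 1, 7, 8, 4] cursor@50
After 3 (next): list=[50, 2, 1, 7, 8, 4] cursor@2
After 4 (prev): list=[50, 2, 1, 7, 8, 4] cursor@50
After 5 (delete_current): list=[2, 1, 7, 8, 4] cursor@2
After 6 (delete_current): list=[1, 7, 8, 4] cursor@1
After 7 (insert_after(82)): list=[1, 82, 7, 8, 4] cursor@1

Answer: 1 82 7 8 4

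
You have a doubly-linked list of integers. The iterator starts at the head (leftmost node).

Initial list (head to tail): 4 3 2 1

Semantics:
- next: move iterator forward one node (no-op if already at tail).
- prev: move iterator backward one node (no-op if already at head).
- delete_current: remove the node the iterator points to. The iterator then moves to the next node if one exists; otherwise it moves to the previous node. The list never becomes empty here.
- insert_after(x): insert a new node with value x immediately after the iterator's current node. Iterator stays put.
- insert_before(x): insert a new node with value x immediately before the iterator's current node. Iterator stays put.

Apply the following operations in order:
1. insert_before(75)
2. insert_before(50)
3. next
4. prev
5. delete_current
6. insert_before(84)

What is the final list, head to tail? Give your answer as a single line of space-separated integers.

After 1 (insert_before(75)): list=[75, 4, 3, 2, 1] cursor@4
After 2 (insert_before(50)): list=[75, 50, 4, 3, 2, 1] cursor@4
After 3 (next): list=[75, 50, 4, 3, 2, 1] cursor@3
After 4 (prev): list=[75, 50, 4, 3, 2, 1] cursor@4
After 5 (delete_current): list=[75, 50, 3, 2, 1] cursor@3
After 6 (insert_before(84)): list=[75, 50, 84, 3, 2, 1] cursor@3

Answer: 75 50 84 3 2 1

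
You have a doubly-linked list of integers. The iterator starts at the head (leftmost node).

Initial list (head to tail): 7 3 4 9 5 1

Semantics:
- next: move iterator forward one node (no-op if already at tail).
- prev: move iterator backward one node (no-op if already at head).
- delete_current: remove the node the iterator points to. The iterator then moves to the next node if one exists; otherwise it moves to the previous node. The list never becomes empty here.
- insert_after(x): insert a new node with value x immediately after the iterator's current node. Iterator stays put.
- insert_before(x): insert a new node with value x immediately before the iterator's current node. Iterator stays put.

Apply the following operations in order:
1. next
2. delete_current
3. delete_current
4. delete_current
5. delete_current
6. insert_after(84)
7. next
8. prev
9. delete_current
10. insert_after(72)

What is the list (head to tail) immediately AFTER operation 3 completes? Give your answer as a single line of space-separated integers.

After 1 (next): list=[7, 3, 4, 9, 5, 1] cursor@3
After 2 (delete_current): list=[7, 4, 9, 5, 1] cursor@4
After 3 (delete_current): list=[7, 9, 5, 1] cursor@9

Answer: 7 9 5 1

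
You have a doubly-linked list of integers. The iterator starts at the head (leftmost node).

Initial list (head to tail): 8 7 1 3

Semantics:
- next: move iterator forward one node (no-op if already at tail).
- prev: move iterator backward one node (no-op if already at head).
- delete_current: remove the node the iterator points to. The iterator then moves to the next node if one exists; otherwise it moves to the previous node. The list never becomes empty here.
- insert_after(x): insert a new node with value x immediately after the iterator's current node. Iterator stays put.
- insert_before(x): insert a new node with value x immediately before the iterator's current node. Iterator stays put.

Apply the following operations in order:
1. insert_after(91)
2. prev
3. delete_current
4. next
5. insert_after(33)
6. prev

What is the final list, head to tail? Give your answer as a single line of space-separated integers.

After 1 (insert_after(91)): list=[8, 91, 7, 1, 3] cursor@8
After 2 (prev): list=[8, 91, 7, 1, 3] cursor@8
After 3 (delete_current): list=[91, 7, 1, 3] cursor@91
After 4 (next): list=[91, 7, 1, 3] cursor@7
After 5 (insert_after(33)): list=[91, 7, 33, 1, 3] cursor@7
After 6 (prev): list=[91, 7, 33, 1, 3] cursor@91

Answer: 91 7 33 1 3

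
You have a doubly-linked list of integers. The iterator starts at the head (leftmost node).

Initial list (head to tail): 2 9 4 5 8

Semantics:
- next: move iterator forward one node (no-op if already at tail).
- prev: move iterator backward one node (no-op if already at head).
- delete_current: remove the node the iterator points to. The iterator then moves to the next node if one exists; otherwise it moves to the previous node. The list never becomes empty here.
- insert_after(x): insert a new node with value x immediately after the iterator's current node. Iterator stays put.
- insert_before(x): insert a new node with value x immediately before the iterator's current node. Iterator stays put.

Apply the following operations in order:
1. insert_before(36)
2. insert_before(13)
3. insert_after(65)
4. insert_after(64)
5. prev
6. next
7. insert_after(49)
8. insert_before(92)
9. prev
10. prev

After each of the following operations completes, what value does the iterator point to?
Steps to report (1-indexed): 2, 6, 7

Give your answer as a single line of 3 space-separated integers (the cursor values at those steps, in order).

After 1 (insert_before(36)): list=[36, 2, 9, 4, 5, 8] cursor@2
After 2 (insert_before(13)): list=[36, 13, 2, 9, 4, 5, 8] cursor@2
After 3 (insert_after(65)): list=[36, 13, 2, 65, 9, 4, 5, 8] cursor@2
After 4 (insert_after(64)): list=[36, 13, 2, 64, 65, 9, 4, 5, 8] cursor@2
After 5 (prev): list=[36, 13, 2, 64, 65, 9, 4, 5, 8] cursor@13
After 6 (next): list=[36, 13, 2, 64, 65, 9, 4, 5, 8] cursor@2
After 7 (insert_after(49)): list=[36, 13, 2, 49, 64, 65, 9, 4, 5, 8] cursor@2
After 8 (insert_before(92)): list=[36, 13, 92, 2, 49, 64, 65, 9, 4, 5, 8] cursor@2
After 9 (prev): list=[36, 13, 92, 2, 49, 64, 65, 9, 4, 5, 8] cursor@92
After 10 (prev): list=[36, 13, 92, 2, 49, 64, 65, 9, 4, 5, 8] cursor@13

Answer: 2 2 2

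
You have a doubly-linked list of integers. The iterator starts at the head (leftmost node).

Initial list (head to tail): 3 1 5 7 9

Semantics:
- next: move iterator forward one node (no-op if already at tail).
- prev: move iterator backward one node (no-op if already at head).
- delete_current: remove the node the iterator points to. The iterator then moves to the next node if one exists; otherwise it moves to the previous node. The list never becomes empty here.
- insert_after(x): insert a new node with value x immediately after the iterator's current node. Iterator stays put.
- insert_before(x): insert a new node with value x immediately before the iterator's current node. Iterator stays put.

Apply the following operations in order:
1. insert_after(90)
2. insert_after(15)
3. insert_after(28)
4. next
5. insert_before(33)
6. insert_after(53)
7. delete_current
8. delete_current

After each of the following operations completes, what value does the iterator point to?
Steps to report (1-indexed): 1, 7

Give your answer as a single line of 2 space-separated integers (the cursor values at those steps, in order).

Answer: 3 53

Derivation:
After 1 (insert_after(90)): list=[3, 90, 1, 5, 7, 9] cursor@3
After 2 (insert_after(15)): list=[3, 15, 90, 1, 5, 7, 9] cursor@3
After 3 (insert_after(28)): list=[3, 28, 15, 90, 1, 5, 7, 9] cursor@3
After 4 (next): list=[3, 28, 15, 90, 1, 5, 7, 9] cursor@28
After 5 (insert_before(33)): list=[3, 33, 28, 15, 90, 1, 5, 7, 9] cursor@28
After 6 (insert_after(53)): list=[3, 33, 28, 53, 15, 90, 1, 5, 7, 9] cursor@28
After 7 (delete_current): list=[3, 33, 53, 15, 90, 1, 5, 7, 9] cursor@53
After 8 (delete_current): list=[3, 33, 15, 90, 1, 5, 7, 9] cursor@15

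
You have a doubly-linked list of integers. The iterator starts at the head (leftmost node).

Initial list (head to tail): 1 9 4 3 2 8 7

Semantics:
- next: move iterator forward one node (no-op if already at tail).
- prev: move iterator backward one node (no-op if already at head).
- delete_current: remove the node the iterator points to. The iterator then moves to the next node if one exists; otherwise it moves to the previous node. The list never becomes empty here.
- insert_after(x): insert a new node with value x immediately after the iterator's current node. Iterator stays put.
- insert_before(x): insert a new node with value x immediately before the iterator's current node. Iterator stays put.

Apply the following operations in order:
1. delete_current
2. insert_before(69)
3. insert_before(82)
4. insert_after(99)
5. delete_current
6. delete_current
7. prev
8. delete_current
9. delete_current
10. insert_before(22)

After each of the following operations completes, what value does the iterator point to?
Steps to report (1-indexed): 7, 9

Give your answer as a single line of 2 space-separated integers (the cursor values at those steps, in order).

Answer: 82 3

Derivation:
After 1 (delete_current): list=[9, 4, 3, 2, 8, 7] cursor@9
After 2 (insert_before(69)): list=[69, 9, 4, 3, 2, 8, 7] cursor@9
After 3 (insert_before(82)): list=[69, 82, 9, 4, 3, 2, 8, 7] cursor@9
After 4 (insert_after(99)): list=[69, 82, 9, 99, 4, 3, 2, 8, 7] cursor@9
After 5 (delete_current): list=[69, 82, 99, 4, 3, 2, 8, 7] cursor@99
After 6 (delete_current): list=[69, 82, 4, 3, 2, 8, 7] cursor@4
After 7 (prev): list=[69, 82, 4, 3, 2, 8, 7] cursor@82
After 8 (delete_current): list=[69, 4, 3, 2, 8, 7] cursor@4
After 9 (delete_current): list=[69, 3, 2, 8, 7] cursor@3
After 10 (insert_before(22)): list=[69, 22, 3, 2, 8, 7] cursor@3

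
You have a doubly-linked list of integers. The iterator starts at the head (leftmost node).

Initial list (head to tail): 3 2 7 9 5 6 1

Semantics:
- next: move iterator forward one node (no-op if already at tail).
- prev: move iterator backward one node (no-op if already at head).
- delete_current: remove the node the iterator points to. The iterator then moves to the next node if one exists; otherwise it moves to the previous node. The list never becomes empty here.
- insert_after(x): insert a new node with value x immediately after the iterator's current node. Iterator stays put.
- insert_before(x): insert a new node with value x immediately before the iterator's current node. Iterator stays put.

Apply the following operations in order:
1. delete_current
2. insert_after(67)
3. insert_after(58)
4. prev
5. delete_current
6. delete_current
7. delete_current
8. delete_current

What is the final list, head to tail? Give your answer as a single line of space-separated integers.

After 1 (delete_current): list=[2, 7, 9, 5, 6, 1] cursor@2
After 2 (insert_after(67)): list=[2, 67, 7, 9, 5, 6, 1] cursor@2
After 3 (insert_after(58)): list=[2, 58, 67, 7, 9, 5, 6, 1] cursor@2
After 4 (prev): list=[2, 58, 67, 7, 9, 5, 6, 1] cursor@2
After 5 (delete_current): list=[58, 67, 7, 9, 5, 6, 1] cursor@58
After 6 (delete_current): list=[67, 7, 9, 5, 6, 1] cursor@67
After 7 (delete_current): list=[7, 9, 5, 6, 1] cursor@7
After 8 (delete_current): list=[9, 5, 6, 1] cursor@9

Answer: 9 5 6 1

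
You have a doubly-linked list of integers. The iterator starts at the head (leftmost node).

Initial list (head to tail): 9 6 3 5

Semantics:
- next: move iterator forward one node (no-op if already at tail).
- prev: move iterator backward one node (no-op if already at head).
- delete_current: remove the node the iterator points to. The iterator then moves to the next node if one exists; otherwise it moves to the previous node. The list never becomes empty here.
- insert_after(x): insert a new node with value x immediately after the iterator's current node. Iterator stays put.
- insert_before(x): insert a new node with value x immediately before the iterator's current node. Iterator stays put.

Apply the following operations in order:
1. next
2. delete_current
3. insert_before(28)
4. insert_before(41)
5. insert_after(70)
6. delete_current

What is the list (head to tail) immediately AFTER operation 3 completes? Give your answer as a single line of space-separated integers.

Answer: 9 28 3 5

Derivation:
After 1 (next): list=[9, 6, 3, 5] cursor@6
After 2 (delete_current): list=[9, 3, 5] cursor@3
After 3 (insert_before(28)): list=[9, 28, 3, 5] cursor@3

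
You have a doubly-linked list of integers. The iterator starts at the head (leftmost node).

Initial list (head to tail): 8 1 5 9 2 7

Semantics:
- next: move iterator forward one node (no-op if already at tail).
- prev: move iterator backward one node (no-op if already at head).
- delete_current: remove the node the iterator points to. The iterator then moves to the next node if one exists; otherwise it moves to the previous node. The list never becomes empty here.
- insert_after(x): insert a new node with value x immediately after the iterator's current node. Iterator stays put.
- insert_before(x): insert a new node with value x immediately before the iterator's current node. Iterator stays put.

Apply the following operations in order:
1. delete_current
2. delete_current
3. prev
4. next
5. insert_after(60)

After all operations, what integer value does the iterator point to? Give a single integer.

Answer: 9

Derivation:
After 1 (delete_current): list=[1, 5, 9, 2, 7] cursor@1
After 2 (delete_current): list=[5, 9, 2, 7] cursor@5
After 3 (prev): list=[5, 9, 2, 7] cursor@5
After 4 (next): list=[5, 9, 2, 7] cursor@9
After 5 (insert_after(60)): list=[5, 9, 60, 2, 7] cursor@9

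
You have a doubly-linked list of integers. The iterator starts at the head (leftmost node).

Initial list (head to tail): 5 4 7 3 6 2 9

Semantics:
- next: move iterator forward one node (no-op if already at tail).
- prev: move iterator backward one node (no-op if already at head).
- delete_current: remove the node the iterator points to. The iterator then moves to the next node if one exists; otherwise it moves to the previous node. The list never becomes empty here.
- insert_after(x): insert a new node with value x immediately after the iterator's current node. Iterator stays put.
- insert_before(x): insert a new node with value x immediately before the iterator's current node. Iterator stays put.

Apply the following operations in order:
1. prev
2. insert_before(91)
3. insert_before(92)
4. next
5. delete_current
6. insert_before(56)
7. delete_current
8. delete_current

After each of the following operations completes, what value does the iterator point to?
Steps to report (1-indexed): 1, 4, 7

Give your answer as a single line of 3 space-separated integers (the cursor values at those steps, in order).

Answer: 5 4 3

Derivation:
After 1 (prev): list=[5, 4, 7, 3, 6, 2, 9] cursor@5
After 2 (insert_before(91)): list=[91, 5, 4, 7, 3, 6, 2, 9] cursor@5
After 3 (insert_before(92)): list=[91, 92, 5, 4, 7, 3, 6, 2, 9] cursor@5
After 4 (next): list=[91, 92, 5, 4, 7, 3, 6, 2, 9] cursor@4
After 5 (delete_current): list=[91, 92, 5, 7, 3, 6, 2, 9] cursor@7
After 6 (insert_before(56)): list=[91, 92, 5, 56, 7, 3, 6, 2, 9] cursor@7
After 7 (delete_current): list=[91, 92, 5, 56, 3, 6, 2, 9] cursor@3
After 8 (delete_current): list=[91, 92, 5, 56, 6, 2, 9] cursor@6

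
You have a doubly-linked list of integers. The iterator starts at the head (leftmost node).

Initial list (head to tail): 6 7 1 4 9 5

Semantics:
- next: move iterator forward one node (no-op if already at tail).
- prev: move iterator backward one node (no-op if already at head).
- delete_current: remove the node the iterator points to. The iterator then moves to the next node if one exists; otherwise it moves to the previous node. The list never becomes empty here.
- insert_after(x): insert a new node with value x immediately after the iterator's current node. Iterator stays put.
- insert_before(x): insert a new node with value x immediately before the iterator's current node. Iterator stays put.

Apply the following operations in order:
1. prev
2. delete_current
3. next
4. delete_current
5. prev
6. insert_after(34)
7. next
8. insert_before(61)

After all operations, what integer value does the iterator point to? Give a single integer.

Answer: 34

Derivation:
After 1 (prev): list=[6, 7, 1, 4, 9, 5] cursor@6
After 2 (delete_current): list=[7, 1, 4, 9, 5] cursor@7
After 3 (next): list=[7, 1, 4, 9, 5] cursor@1
After 4 (delete_current): list=[7, 4, 9, 5] cursor@4
After 5 (prev): list=[7, 4, 9, 5] cursor@7
After 6 (insert_after(34)): list=[7, 34, 4, 9, 5] cursor@7
After 7 (next): list=[7, 34, 4, 9, 5] cursor@34
After 8 (insert_before(61)): list=[7, 61, 34, 4, 9, 5] cursor@34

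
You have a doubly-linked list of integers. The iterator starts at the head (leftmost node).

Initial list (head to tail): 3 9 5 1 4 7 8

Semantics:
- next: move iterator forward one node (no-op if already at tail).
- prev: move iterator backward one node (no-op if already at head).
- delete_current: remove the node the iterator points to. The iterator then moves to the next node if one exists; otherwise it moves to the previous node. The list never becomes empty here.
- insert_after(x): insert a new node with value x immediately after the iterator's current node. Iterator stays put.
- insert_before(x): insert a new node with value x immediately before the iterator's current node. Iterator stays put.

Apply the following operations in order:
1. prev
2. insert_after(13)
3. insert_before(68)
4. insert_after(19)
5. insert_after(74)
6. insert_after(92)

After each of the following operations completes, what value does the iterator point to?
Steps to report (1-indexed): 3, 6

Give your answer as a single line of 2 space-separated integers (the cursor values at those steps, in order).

After 1 (prev): list=[3, 9, 5, 1, 4, 7, 8] cursor@3
After 2 (insert_after(13)): list=[3, 13, 9, 5, 1, 4, 7, 8] cursor@3
After 3 (insert_before(68)): list=[68, 3, 13, 9, 5, 1, 4, 7, 8] cursor@3
After 4 (insert_after(19)): list=[68, 3, 19, 13, 9, 5, 1, 4, 7, 8] cursor@3
After 5 (insert_after(74)): list=[68, 3, 74, 19, 13, 9, 5, 1, 4, 7, 8] cursor@3
After 6 (insert_after(92)): list=[68, 3, 92, 74, 19, 13, 9, 5, 1, 4, 7, 8] cursor@3

Answer: 3 3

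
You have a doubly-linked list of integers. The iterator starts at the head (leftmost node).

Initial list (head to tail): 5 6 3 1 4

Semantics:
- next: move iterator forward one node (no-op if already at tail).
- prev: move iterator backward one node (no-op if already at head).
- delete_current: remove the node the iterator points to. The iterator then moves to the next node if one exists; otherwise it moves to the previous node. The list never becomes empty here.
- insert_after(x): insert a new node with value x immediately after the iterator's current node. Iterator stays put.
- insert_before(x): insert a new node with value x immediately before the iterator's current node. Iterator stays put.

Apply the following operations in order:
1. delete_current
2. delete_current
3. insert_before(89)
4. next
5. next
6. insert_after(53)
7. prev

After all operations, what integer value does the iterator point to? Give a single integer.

Answer: 1

Derivation:
After 1 (delete_current): list=[6, 3, 1, 4] cursor@6
After 2 (delete_current): list=[3, 1, 4] cursor@3
After 3 (insert_before(89)): list=[89, 3, 1, 4] cursor@3
After 4 (next): list=[89, 3, 1, 4] cursor@1
After 5 (next): list=[89, 3, 1, 4] cursor@4
After 6 (insert_after(53)): list=[89, 3, 1, 4, 53] cursor@4
After 7 (prev): list=[89, 3, 1, 4, 53] cursor@1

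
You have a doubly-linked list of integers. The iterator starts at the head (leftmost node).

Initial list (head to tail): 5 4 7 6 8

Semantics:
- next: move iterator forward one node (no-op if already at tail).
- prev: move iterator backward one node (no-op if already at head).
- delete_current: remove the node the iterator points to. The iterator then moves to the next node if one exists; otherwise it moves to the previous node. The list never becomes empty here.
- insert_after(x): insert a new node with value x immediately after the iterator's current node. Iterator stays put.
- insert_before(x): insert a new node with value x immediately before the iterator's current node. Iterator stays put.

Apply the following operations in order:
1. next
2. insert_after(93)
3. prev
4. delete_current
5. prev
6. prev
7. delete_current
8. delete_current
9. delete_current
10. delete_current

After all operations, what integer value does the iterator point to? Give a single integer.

Answer: 8

Derivation:
After 1 (next): list=[5, 4, 7, 6, 8] cursor@4
After 2 (insert_after(93)): list=[5, 4, 93, 7, 6, 8] cursor@4
After 3 (prev): list=[5, 4, 93, 7, 6, 8] cursor@5
After 4 (delete_current): list=[4, 93, 7, 6, 8] cursor@4
After 5 (prev): list=[4, 93, 7, 6, 8] cursor@4
After 6 (prev): list=[4, 93, 7, 6, 8] cursor@4
After 7 (delete_current): list=[93, 7, 6, 8] cursor@93
After 8 (delete_current): list=[7, 6, 8] cursor@7
After 9 (delete_current): list=[6, 8] cursor@6
After 10 (delete_current): list=[8] cursor@8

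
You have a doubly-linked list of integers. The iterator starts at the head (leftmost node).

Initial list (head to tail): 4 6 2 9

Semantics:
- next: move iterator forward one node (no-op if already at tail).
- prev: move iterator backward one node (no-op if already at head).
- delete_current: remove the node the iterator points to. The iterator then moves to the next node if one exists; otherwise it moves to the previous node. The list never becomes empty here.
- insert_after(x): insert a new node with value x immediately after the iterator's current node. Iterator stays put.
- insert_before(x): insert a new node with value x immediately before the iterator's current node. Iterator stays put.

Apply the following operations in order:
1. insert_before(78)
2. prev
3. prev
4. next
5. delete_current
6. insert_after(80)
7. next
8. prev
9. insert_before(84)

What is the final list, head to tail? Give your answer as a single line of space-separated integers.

After 1 (insert_before(78)): list=[78, 4, 6, 2, 9] cursor@4
After 2 (prev): list=[78, 4, 6, 2, 9] cursor@78
After 3 (prev): list=[78, 4, 6, 2, 9] cursor@78
After 4 (next): list=[78, 4, 6, 2, 9] cursor@4
After 5 (delete_current): list=[78, 6, 2, 9] cursor@6
After 6 (insert_after(80)): list=[78, 6, 80, 2, 9] cursor@6
After 7 (next): list=[78, 6, 80, 2, 9] cursor@80
After 8 (prev): list=[78, 6, 80, 2, 9] cursor@6
After 9 (insert_before(84)): list=[78, 84, 6, 80, 2, 9] cursor@6

Answer: 78 84 6 80 2 9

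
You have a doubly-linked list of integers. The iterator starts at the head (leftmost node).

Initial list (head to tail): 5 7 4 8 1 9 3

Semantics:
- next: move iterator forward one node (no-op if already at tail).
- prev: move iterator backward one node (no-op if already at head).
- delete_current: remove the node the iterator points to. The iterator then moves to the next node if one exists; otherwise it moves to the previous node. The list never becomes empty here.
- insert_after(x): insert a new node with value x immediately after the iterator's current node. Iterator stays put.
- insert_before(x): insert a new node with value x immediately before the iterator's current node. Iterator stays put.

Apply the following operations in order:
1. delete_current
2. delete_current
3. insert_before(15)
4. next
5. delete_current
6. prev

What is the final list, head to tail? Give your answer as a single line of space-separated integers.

Answer: 15 4 1 9 3

Derivation:
After 1 (delete_current): list=[7, 4, 8, 1, 9, 3] cursor@7
After 2 (delete_current): list=[4, 8, 1, 9, 3] cursor@4
After 3 (insert_before(15)): list=[15, 4, 8, 1, 9, 3] cursor@4
After 4 (next): list=[15, 4, 8, 1, 9, 3] cursor@8
After 5 (delete_current): list=[15, 4, 1, 9, 3] cursor@1
After 6 (prev): list=[15, 4, 1, 9, 3] cursor@4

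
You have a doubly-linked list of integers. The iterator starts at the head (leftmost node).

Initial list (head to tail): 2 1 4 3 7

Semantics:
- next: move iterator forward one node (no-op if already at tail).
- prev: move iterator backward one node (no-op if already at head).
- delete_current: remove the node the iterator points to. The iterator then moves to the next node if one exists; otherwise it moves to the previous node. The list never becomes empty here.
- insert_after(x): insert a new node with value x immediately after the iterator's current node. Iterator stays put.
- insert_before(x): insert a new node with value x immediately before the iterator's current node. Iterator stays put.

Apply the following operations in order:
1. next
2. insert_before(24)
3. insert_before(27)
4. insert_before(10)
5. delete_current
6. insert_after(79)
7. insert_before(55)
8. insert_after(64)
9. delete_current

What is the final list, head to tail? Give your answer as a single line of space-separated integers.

Answer: 2 24 27 10 55 64 79 3 7

Derivation:
After 1 (next): list=[2, 1, 4, 3, 7] cursor@1
After 2 (insert_before(24)): list=[2, 24, 1, 4, 3, 7] cursor@1
After 3 (insert_before(27)): list=[2, 24, 27, 1, 4, 3, 7] cursor@1
After 4 (insert_before(10)): list=[2, 24, 27, 10, 1, 4, 3, 7] cursor@1
After 5 (delete_current): list=[2, 24, 27, 10, 4, 3, 7] cursor@4
After 6 (insert_after(79)): list=[2, 24, 27, 10, 4, 79, 3, 7] cursor@4
After 7 (insert_before(55)): list=[2, 24, 27, 10, 55, 4, 79, 3, 7] cursor@4
After 8 (insert_after(64)): list=[2, 24, 27, 10, 55, 4, 64, 79, 3, 7] cursor@4
After 9 (delete_current): list=[2, 24, 27, 10, 55, 64, 79, 3, 7] cursor@64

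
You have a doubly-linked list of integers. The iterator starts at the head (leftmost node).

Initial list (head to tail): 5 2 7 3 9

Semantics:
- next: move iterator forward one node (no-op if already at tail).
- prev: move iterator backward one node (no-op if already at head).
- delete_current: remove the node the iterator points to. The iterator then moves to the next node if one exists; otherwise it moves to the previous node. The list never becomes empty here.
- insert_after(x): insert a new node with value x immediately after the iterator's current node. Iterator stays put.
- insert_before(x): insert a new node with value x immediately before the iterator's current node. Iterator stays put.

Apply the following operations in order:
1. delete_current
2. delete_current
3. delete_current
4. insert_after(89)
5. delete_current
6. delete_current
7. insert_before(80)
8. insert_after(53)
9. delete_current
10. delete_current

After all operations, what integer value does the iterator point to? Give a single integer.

Answer: 80

Derivation:
After 1 (delete_current): list=[2, 7, 3, 9] cursor@2
After 2 (delete_current): list=[7, 3, 9] cursor@7
After 3 (delete_current): list=[3, 9] cursor@3
After 4 (insert_after(89)): list=[3, 89, 9] cursor@3
After 5 (delete_current): list=[89, 9] cursor@89
After 6 (delete_current): list=[9] cursor@9
After 7 (insert_before(80)): list=[80, 9] cursor@9
After 8 (insert_after(53)): list=[80, 9, 53] cursor@9
After 9 (delete_current): list=[80, 53] cursor@53
After 10 (delete_current): list=[80] cursor@80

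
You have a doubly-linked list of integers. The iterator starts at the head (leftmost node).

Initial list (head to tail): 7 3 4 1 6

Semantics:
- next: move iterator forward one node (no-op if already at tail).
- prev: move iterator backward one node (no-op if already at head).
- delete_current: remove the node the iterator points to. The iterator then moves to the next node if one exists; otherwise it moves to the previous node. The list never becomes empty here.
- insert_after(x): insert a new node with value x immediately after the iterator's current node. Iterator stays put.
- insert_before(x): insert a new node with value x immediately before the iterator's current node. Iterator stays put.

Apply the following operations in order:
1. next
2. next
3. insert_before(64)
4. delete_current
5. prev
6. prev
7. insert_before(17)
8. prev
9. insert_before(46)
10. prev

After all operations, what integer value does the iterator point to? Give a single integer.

After 1 (next): list=[7, 3, 4, 1, 6] cursor@3
After 2 (next): list=[7, 3, 4, 1, 6] cursor@4
After 3 (insert_before(64)): list=[7, 3, 64, 4, 1, 6] cursor@4
After 4 (delete_current): list=[7, 3, 64, 1, 6] cursor@1
After 5 (prev): list=[7, 3, 64, 1, 6] cursor@64
After 6 (prev): list=[7, 3, 64, 1, 6] cursor@3
After 7 (insert_before(17)): list=[7, 17, 3, 64, 1, 6] cursor@3
After 8 (prev): list=[7, 17, 3, 64, 1, 6] cursor@17
After 9 (insert_before(46)): list=[7, 46, 17, 3, 64, 1, 6] cursor@17
After 10 (prev): list=[7, 46, 17, 3, 64, 1, 6] cursor@46

Answer: 46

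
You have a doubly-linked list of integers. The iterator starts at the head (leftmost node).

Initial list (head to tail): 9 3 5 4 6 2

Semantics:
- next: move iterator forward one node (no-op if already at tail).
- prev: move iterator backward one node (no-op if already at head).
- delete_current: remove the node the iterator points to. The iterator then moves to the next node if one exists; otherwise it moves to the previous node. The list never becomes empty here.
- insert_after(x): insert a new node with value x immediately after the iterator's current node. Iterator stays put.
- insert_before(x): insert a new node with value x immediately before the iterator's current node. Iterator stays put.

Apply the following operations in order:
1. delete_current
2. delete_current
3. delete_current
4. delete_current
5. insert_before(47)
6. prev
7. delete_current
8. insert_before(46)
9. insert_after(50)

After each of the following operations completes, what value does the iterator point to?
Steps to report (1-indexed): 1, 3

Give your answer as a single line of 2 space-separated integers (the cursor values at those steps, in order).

After 1 (delete_current): list=[3, 5, 4, 6, 2] cursor@3
After 2 (delete_current): list=[5, 4, 6, 2] cursor@5
After 3 (delete_current): list=[4, 6, 2] cursor@4
After 4 (delete_current): list=[6, 2] cursor@6
After 5 (insert_before(47)): list=[47, 6, 2] cursor@6
After 6 (prev): list=[47, 6, 2] cursor@47
After 7 (delete_current): list=[6, 2] cursor@6
After 8 (insert_before(46)): list=[46, 6, 2] cursor@6
After 9 (insert_after(50)): list=[46, 6, 50, 2] cursor@6

Answer: 3 4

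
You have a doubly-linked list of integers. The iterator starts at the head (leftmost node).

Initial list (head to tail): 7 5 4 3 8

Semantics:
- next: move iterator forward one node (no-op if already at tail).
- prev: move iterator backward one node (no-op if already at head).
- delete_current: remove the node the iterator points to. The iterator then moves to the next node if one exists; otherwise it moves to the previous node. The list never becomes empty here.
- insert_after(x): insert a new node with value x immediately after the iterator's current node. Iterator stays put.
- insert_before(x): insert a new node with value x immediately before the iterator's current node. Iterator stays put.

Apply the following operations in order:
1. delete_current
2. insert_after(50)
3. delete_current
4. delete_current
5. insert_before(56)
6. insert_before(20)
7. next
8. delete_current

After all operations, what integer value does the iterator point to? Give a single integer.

Answer: 8

Derivation:
After 1 (delete_current): list=[5, 4, 3, 8] cursor@5
After 2 (insert_after(50)): list=[5, 50, 4, 3, 8] cursor@5
After 3 (delete_current): list=[50, 4, 3, 8] cursor@50
After 4 (delete_current): list=[4, 3, 8] cursor@4
After 5 (insert_before(56)): list=[56, 4, 3, 8] cursor@4
After 6 (insert_before(20)): list=[56, 20, 4, 3, 8] cursor@4
After 7 (next): list=[56, 20, 4, 3, 8] cursor@3
After 8 (delete_current): list=[56, 20, 4, 8] cursor@8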